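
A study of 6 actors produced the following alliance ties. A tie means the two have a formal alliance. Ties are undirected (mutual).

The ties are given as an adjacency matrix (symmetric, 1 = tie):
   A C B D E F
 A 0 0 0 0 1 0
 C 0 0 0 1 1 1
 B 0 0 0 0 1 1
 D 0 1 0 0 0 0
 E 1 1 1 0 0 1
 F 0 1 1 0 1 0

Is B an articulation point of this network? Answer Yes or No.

Even without B, every remaining node can still reach every other (the residual graph is connected), so B is not a cut vertex.

No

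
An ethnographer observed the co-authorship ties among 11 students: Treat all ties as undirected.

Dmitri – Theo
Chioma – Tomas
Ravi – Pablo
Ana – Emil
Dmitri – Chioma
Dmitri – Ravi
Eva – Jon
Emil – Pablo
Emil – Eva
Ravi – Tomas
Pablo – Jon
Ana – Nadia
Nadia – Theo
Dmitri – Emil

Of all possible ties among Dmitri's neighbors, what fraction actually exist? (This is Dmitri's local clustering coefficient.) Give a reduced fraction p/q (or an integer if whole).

0

Dmitri's neighbors: Chioma, Emil, Ravi, and Theo (k = 4).
Possible neighbor pairs: C(4,2) = 6. Edges among them: none → e = 0.
Clustering(Dmitri) = 0/6 = 0.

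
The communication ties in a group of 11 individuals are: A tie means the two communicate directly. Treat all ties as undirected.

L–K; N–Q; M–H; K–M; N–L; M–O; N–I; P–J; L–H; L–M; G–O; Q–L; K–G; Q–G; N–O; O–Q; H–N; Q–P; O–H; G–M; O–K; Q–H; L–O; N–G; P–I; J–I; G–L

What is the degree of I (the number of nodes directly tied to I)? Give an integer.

3

I is directly tied to J, N, and P. That is 3 neighbors, so the degree of I is 3.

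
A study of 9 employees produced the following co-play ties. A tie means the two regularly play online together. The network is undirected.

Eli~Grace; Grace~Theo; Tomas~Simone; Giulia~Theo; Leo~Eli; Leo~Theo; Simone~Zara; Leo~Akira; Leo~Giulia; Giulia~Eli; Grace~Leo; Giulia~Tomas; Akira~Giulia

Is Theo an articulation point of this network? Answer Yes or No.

No

Even without Theo, every remaining node can still reach every other (the residual graph is connected), so Theo is not a cut vertex.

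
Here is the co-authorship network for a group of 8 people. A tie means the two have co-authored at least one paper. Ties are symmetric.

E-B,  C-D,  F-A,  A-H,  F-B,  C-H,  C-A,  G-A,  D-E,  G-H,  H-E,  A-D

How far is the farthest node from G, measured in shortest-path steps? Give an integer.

Distances from G: A:1, B:3, C:2, D:2, E:2, F:2, H:1.
The largest is 3 (to B), so the eccentricity of G is 3.

3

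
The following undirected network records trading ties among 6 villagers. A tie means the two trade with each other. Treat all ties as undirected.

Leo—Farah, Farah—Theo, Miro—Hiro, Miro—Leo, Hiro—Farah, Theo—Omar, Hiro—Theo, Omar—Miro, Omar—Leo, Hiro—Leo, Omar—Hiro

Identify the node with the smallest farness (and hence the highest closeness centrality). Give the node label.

Farness (sum of distances to all others) for each node — Farah:7, Hiro:5, Leo:6, Miro:7, Omar:6, Theo:7.
The smallest farness is 5, for Hiro, so Hiro has the highest closeness.

Hiro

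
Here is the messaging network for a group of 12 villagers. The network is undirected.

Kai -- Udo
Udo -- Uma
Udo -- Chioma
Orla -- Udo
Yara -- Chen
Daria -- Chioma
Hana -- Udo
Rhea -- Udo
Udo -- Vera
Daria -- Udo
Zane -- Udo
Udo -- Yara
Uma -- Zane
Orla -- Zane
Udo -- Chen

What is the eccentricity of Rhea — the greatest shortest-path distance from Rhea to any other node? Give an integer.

2

Distances from Rhea: Chen:2, Chioma:2, Daria:2, Hana:2, Kai:2, Orla:2, Udo:1, Uma:2, Vera:2, Yara:2, Zane:2.
The largest is 2 (to Yara, Hana, Uma, Vera, Orla, Zane, Chen, Kai, Daria, and Chioma), so the eccentricity of Rhea is 2.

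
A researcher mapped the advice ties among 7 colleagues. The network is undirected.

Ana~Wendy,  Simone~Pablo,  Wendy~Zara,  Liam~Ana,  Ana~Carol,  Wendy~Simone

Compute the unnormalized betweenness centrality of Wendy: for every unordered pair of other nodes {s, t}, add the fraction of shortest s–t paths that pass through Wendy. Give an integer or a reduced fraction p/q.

Pairs whose geodesics pass through Wendy — Carol–Zara: 1; Carol–Pablo: 1; Carol–Simone: 1; Zara–Pablo: 1; Zara–Simone: 1; Zara–Liam: 1; Zara–Ana: 1; Pablo–Liam: 1; Pablo–Ana: 1; Simone–Liam: 1; Simone–Ana: 1.
All other pairs contribute 0.
Summing the contributions gives betweenness(Wendy) = 11.

11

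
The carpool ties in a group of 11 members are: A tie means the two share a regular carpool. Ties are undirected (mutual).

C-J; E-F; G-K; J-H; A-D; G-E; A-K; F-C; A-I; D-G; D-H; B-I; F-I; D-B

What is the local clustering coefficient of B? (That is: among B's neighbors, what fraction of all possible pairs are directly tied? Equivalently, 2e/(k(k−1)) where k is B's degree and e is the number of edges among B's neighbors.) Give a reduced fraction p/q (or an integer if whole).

B's neighbors: D and I (k = 2).
Possible neighbor pairs: C(2,2) = 1. Edges among them: none → e = 0.
Clustering(B) = 0/1.

0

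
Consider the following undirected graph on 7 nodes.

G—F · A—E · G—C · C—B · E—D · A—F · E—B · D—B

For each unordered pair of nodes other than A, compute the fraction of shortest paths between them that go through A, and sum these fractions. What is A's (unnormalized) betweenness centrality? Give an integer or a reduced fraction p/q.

Pairs whose geodesics pass through A — E–G: 1/2; E–F: 1; D–F: 1; B–F: 1/2.
All other pairs contribute 0.
Summing the contributions gives betweenness(A) = 3.

3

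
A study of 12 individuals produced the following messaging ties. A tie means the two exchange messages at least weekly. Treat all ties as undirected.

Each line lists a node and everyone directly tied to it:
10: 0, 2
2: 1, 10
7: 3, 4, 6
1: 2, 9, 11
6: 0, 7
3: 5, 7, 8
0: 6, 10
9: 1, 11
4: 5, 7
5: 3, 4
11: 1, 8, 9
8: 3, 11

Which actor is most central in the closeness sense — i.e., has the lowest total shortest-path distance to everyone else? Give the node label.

3

Farness (sum of distances to all others) for each node — 0:31, 1:30, 2:32, 3:26, 4:35, 5:34, 6:30, 7:27, 8:27, 9:34, 10:32, 11:28.
The smallest farness is 26, for 3, so 3 has the highest closeness.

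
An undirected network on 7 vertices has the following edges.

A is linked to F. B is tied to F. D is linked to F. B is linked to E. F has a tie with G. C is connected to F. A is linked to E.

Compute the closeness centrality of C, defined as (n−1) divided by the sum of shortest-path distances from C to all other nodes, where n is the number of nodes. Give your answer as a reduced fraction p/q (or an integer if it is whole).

1/2

Distances from C: A:2, B:2, D:2, E:3, F:1, G:2. Sum = 12.
n = 7, so closeness = 6/12 = 1/2.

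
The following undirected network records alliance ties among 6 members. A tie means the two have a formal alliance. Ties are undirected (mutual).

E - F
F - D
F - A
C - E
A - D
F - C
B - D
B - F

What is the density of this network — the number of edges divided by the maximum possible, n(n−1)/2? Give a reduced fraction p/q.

There are 8 edges and 6 nodes, so the maximum possible is C(6,2) = 15.
Density = 8/15.

8/15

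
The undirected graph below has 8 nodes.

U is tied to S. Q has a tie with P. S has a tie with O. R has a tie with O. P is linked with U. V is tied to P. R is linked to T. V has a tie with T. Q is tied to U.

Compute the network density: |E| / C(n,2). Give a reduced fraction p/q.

There are 9 edges and 8 nodes, so the maximum possible is C(8,2) = 28.
Density = 9/28.

9/28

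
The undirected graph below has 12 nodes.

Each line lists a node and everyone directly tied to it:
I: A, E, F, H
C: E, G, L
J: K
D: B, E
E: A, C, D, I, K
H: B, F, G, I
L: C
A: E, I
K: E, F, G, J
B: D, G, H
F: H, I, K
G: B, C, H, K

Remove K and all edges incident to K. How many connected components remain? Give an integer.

2

Without K, the remaining ties split the others into: {J}; {A, B, C, D, E, F, G, H, I, L}.
That's 2 separate components.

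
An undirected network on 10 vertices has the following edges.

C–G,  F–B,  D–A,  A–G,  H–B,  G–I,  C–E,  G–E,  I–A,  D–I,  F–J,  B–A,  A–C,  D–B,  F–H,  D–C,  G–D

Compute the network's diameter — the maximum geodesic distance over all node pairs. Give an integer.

5

Eccentricity of each node (its greatest distance to any other): A:3, B:3, C:4, D:3, E:5, F:4, G:4, H:4, I:4, J:5.
The maximum eccentricity is 5, realized for instance by the pair J–E via J – F – B – D – C – E. So the diameter is 5.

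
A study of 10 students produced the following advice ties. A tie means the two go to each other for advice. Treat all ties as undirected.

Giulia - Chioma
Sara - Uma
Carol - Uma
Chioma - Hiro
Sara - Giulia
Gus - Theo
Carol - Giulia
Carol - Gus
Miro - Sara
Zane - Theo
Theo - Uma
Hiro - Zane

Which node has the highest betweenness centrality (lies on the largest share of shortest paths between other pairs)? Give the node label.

Giulia

Unnormalized betweenness of each node: Carol:11/2, Chioma:5, Giulia:29/3, Gus:4/3, Hiro:3, Miro:0, Sara:28/3, Theo:49/6, Uma:8, Zane:4.
Giulia has the largest value, 29/3, making it the main broker — the node through which the most shortest paths run.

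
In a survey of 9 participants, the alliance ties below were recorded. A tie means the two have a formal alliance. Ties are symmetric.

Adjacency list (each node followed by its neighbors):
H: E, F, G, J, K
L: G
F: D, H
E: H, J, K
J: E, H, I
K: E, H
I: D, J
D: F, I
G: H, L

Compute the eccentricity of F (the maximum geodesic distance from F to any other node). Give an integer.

3

Distances from F: D:1, E:2, G:2, H:1, I:2, J:2, K:2, L:3.
The largest is 3 (to L), so the eccentricity of F is 3.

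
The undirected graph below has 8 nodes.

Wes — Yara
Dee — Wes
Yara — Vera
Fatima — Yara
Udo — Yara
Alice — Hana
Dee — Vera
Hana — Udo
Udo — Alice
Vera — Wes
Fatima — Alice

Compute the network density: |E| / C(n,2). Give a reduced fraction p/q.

There are 11 edges and 8 nodes, so the maximum possible is C(8,2) = 28.
Density = 11/28.

11/28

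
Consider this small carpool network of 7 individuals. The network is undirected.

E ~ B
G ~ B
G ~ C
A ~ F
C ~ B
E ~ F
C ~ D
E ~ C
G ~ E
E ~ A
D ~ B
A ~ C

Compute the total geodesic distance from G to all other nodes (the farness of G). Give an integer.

9

Distances from G: A:2, B:1, C:1, D:2, E:1, F:2.
Sum = 2 + 1 + 1 + 2 + 1 + 2 = 9.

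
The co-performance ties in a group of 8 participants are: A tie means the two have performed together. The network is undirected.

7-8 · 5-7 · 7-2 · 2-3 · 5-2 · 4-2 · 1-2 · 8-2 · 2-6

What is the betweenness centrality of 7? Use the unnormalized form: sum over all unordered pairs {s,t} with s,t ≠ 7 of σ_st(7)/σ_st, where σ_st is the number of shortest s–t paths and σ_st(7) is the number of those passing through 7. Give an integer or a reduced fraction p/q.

Pairs whose geodesics pass through 7 — 8–5: 1/2.
All other pairs contribute 0.
Summing the contributions gives betweenness(7) = 1/2.

1/2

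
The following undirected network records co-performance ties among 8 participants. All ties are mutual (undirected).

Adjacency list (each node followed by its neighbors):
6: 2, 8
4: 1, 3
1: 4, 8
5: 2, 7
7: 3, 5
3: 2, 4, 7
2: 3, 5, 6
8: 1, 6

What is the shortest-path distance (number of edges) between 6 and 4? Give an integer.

One shortest route is 6 – 2 – 3 – 4, which uses 3 edges, and at distance 2 from 6 we only reach {1, 3, 5}, which does not include 4. So d(6,4) = 3.

3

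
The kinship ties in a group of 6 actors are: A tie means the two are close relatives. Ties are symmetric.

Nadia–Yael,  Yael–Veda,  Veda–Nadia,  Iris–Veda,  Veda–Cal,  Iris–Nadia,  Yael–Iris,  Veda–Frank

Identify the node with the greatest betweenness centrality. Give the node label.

Unnormalized betweenness of each node: Cal:0, Frank:0, Iris:0, Nadia:0, Veda:7, Yael:0.
Veda has the largest value, 7, making it the main broker — the node through which the most shortest paths run.

Veda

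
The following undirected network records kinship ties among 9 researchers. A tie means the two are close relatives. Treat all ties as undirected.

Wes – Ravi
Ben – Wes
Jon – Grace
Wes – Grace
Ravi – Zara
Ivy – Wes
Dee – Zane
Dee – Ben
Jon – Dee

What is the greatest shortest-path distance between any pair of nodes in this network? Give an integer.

Eccentricity of each node (its greatest distance to any other): Ben:3, Dee:4, Grace:3, Ivy:4, Jon:4, Ravi:4, Wes:3, Zane:5, Zara:5.
The maximum eccentricity is 5, realized for instance by the pair Zane–Zara via Zane – Dee – Ben – Wes – Ravi – Zara. So the diameter is 5.

5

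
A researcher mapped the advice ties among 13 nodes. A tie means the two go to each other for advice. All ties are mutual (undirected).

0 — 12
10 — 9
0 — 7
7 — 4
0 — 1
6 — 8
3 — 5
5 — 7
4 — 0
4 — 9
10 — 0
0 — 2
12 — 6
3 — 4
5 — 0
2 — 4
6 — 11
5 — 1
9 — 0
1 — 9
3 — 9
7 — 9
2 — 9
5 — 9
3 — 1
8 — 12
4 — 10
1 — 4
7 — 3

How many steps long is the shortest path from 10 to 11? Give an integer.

4

One shortest route is 10 – 0 – 12 – 6 – 11, which uses 4 edges, and at distance 3 from 10 we only reach {6, 8}, which does not include 11. So d(10,11) = 4.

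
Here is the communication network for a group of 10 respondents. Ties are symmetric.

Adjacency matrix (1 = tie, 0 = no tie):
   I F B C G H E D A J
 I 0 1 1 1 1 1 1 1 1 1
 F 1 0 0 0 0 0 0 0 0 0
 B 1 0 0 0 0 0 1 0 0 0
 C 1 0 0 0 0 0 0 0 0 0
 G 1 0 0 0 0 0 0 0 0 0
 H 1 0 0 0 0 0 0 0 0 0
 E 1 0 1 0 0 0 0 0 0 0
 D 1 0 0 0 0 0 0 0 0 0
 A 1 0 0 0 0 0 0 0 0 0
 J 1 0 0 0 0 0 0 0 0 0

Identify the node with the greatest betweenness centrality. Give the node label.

I

Unnormalized betweenness of each node: A:0, B:0, C:0, D:0, E:0, F:0, G:0, H:0, I:35, J:0.
I has the largest value, 35, making it the main broker — the node through which the most shortest paths run.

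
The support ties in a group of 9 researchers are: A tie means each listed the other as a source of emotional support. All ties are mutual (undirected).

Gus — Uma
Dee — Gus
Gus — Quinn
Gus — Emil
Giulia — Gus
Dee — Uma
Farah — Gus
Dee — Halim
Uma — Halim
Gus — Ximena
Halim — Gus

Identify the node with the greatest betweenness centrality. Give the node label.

Gus

Unnormalized betweenness of each node: Dee:0, Emil:0, Farah:0, Giulia:0, Gus:25, Halim:0, Quinn:0, Uma:0, Ximena:0.
Gus has the largest value, 25, making it the main broker — the node through which the most shortest paths run.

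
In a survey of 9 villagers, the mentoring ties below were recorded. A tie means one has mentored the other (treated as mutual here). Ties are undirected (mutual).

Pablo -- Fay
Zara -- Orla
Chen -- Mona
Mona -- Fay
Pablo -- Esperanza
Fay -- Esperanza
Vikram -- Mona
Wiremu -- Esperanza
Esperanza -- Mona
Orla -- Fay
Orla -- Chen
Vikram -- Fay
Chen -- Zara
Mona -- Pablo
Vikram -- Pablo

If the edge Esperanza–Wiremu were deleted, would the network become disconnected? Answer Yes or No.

Without the Esperanza–Wiremu edge there is no alternate route between Esperanza and Wiremu, so the network disconnects. It is a bridge.

Yes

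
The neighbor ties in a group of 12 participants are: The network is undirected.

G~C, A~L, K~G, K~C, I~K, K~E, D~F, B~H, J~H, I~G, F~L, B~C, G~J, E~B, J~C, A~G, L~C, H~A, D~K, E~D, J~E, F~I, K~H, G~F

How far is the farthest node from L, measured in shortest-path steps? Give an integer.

3

Distances from L: A:1, B:2, C:1, D:2, E:3, F:1, G:2, H:2, I:2, J:2, K:2.
The largest is 3 (to E), so the eccentricity of L is 3.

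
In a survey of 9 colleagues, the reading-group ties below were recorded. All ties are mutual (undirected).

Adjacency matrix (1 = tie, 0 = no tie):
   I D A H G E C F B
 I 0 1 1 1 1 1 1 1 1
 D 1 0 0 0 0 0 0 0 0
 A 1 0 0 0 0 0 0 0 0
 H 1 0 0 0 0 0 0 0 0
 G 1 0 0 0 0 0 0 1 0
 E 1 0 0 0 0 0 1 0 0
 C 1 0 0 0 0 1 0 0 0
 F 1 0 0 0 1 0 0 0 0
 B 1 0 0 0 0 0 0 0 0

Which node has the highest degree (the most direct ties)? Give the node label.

Degrees — A:1, B:1, C:2, D:1, E:2, F:2, G:2, H:1, I:8.
The maximum is 8, attained only by I.

I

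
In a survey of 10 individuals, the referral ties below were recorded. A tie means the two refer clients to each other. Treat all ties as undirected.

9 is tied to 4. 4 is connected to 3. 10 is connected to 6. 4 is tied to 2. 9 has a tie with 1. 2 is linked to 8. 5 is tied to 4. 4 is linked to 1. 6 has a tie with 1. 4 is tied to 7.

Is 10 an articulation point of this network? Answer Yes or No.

No

Even without 10, every remaining node can still reach every other (the residual graph is connected), so 10 is not a cut vertex.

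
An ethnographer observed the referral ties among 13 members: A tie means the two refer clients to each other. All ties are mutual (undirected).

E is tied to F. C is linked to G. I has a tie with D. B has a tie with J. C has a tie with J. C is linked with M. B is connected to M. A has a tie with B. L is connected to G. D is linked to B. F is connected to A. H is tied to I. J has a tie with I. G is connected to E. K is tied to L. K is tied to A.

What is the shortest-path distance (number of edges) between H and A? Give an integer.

4

One shortest route is H – I – D – B – A, which uses 4 edges, and at distance 3 from H we only reach {B, C}, which does not include A. So d(H,A) = 4.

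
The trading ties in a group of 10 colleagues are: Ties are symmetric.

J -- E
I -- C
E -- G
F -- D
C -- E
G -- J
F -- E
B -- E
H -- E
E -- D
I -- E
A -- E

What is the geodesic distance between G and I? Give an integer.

One shortest route is G – E – I, which uses 2 edges, and G and I are not directly tied, so nothing shorter exists. So d(G,I) = 2.

2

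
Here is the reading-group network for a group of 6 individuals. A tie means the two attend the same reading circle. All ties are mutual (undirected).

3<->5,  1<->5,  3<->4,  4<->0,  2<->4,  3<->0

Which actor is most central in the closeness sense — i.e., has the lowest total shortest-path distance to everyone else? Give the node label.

Farness (sum of distances to all others) for each node — 0:9, 1:13, 2:12, 3:7, 4:8, 5:9.
The smallest farness is 7, for 3, so 3 has the highest closeness.

3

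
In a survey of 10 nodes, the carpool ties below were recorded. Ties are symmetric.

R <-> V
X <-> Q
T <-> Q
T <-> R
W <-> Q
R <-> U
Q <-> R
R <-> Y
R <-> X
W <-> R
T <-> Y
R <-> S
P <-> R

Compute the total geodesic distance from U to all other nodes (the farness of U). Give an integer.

17

Distances from U: P:2, Q:2, R:1, S:2, T:2, V:2, W:2, X:2, Y:2.
Sum = 2 + 2 + 1 + 2 + 2 + 2 + 2 + 2 + 2 = 17.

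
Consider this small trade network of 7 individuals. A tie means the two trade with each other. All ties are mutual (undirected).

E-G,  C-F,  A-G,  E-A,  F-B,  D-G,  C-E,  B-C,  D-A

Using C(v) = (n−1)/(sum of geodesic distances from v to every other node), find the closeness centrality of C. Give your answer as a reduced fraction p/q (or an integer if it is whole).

3/5

Distances from C: A:2, B:1, D:3, E:1, F:1, G:2. Sum = 10.
n = 7, so closeness = 6/10 = 3/5.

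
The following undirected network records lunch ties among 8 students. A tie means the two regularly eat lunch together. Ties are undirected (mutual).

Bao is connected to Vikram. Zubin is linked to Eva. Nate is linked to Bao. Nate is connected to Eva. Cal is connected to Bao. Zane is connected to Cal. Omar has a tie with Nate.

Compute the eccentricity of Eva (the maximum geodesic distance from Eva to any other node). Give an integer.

4

Distances from Eva: Bao:2, Cal:3, Nate:1, Omar:2, Vikram:3, Zane:4, Zubin:1.
The largest is 4 (to Zane), so the eccentricity of Eva is 4.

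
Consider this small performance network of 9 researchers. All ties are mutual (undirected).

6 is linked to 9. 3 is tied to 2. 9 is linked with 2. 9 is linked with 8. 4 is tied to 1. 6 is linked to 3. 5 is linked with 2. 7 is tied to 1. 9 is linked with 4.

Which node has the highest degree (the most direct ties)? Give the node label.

9

Degrees — 1:2, 2:3, 3:2, 4:2, 5:1, 6:2, 7:1, 8:1, 9:4.
The maximum is 4, attained only by 9.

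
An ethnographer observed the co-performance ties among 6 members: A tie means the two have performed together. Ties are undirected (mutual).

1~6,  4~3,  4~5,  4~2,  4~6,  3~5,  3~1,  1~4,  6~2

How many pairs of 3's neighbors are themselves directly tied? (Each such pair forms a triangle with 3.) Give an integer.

2

3's neighbors: 1, 4, and 5.
Neighbor pairs that are themselves tied: 3–1–4; 3–4–5. Each forms one triangle with 3, for 2 in total.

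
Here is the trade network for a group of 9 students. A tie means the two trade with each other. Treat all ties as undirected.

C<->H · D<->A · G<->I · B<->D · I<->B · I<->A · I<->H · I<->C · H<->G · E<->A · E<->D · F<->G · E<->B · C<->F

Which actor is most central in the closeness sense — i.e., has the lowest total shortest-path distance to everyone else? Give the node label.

I

Farness (sum of distances to all others) for each node — A:14, B:14, C:15, D:18, E:18, F:20, G:15, H:15, I:11.
The smallest farness is 11, for I, so I has the highest closeness.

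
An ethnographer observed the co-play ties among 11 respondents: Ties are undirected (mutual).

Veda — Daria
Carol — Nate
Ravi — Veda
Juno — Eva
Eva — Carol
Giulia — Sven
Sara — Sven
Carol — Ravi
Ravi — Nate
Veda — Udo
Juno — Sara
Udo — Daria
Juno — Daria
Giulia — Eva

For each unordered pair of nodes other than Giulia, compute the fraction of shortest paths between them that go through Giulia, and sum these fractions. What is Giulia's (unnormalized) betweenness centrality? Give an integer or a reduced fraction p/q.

Pairs whose geodesics pass through Giulia — Ravi–Sven: 1; Sven–Eva: 1; Sven–Carol: 1; Sven–Nate: 1.
All other pairs contribute 0.
Summing the contributions gives betweenness(Giulia) = 4.

4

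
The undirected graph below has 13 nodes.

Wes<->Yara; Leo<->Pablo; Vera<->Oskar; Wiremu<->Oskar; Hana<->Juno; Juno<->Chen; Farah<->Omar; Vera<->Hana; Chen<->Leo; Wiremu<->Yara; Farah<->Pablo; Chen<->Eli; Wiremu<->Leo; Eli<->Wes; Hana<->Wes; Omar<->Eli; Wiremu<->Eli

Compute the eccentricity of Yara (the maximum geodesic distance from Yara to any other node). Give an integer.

4

Distances from Yara: Chen:3, Eli:2, Farah:4, Hana:2, Juno:3, Leo:2, Omar:3, Oskar:2, Pablo:3, Vera:3, Wes:1, Wiremu:1.
The largest is 4 (to Farah), so the eccentricity of Yara is 4.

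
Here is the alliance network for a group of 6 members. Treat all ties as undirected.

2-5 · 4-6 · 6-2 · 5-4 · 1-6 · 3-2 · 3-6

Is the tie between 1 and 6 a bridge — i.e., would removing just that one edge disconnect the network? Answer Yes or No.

Yes

Without the 1–6 edge there is no alternate route between 1 and 6, so the network disconnects. It is a bridge.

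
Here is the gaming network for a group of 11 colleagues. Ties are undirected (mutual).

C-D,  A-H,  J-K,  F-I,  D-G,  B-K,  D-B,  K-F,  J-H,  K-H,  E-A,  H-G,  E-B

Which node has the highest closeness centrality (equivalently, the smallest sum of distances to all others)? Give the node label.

Farness (sum of distances to all others) for each node — A:24, B:18, C:31, D:22, E:24, F:24, G:22, H:18, I:33, J:23, K:17.
The smallest farness is 17, for K, so K has the highest closeness.

K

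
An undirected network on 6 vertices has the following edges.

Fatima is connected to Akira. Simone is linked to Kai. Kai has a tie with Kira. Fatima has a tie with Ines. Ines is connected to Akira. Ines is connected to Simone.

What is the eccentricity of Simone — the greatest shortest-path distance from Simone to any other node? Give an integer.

2

Distances from Simone: Akira:2, Fatima:2, Ines:1, Kai:1, Kira:2.
The largest is 2 (to Akira, Fatima, and Kira), so the eccentricity of Simone is 2.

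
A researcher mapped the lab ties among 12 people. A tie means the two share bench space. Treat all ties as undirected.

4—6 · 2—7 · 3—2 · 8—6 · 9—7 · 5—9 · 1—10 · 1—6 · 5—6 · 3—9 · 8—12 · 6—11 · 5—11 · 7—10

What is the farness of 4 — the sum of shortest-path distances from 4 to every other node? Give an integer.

Distances from 4: 1:2, 2:5, 3:4, 5:2, 6:1, 7:4, 8:2, 9:3, 10:3, 11:2, 12:3.
Sum = 2 + 5 + 4 + 2 + 1 + 4 + 2 + 3 + 3 + 2 + 3 = 31.

31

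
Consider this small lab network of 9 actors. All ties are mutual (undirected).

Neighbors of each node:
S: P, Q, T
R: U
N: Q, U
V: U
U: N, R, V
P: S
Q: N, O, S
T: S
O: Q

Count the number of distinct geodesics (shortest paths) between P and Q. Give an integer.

1

The shortest distance is 2, and the only length-2 path is P–S–Q. So there is exactly 1 shortest path.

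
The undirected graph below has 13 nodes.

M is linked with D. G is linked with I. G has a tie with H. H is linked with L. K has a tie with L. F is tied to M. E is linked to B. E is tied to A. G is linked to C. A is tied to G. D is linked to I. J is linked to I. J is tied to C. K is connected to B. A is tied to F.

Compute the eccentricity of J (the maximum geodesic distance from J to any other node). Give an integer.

5

Distances from J: A:3, B:5, C:1, D:2, E:4, F:4, G:2, H:3, I:1, K:5, L:4, M:3.
The largest is 5 (to K and B), so the eccentricity of J is 5.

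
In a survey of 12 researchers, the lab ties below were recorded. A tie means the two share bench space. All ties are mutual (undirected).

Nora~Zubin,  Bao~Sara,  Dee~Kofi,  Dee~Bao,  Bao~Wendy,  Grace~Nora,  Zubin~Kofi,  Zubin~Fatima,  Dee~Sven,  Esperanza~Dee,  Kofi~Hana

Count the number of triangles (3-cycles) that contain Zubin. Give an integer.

0

Zubin's neighbors are Fatima, Kofi, and Nora, but none of them are tied to each other, so no triangle contains Zubin.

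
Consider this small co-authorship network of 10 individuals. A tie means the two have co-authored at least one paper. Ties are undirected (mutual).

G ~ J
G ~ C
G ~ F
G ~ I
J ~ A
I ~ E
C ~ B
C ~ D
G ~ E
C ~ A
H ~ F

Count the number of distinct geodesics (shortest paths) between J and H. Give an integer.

The shortest distance is 3, and the only length-3 path is J–G–F–H. So there is exactly 1 shortest path.

1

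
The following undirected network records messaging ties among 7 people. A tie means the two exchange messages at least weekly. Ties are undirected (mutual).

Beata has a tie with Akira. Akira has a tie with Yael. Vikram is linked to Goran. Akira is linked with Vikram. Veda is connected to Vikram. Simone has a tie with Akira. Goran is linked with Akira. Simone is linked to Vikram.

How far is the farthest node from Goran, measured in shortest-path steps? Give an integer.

Distances from Goran: Akira:1, Beata:2, Simone:2, Veda:2, Vikram:1, Yael:2.
The largest is 2 (to Veda, Simone, Beata, and Yael), so the eccentricity of Goran is 2.

2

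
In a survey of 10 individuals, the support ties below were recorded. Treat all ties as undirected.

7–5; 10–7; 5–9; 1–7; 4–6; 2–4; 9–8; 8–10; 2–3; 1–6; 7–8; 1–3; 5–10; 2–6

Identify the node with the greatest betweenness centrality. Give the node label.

1

Unnormalized betweenness of each node: 1:41/2, 2:3/2, 3:3, 4:0, 5:7/2, 6:9, 7:61/3, 8:7/2, 9:1/3, 10:1/3.
1 has the largest value, 41/2, making it the main broker — the node through which the most shortest paths run.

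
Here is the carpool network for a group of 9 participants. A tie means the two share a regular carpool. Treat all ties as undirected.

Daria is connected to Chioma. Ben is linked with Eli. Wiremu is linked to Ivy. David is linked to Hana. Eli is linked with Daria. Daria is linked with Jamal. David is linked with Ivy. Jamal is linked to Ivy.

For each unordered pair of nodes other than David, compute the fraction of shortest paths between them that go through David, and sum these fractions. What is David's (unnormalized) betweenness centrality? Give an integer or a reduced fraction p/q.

7

Pairs whose geodesics pass through David — Ben–Hana: 1; Hana–Eli: 1; Hana–Ivy: 1; Hana–Chioma: 1; Hana–Daria: 1; Hana–Jamal: 1; Hana–Wiremu: 1.
All other pairs contribute 0.
Summing the contributions gives betweenness(David) = 7.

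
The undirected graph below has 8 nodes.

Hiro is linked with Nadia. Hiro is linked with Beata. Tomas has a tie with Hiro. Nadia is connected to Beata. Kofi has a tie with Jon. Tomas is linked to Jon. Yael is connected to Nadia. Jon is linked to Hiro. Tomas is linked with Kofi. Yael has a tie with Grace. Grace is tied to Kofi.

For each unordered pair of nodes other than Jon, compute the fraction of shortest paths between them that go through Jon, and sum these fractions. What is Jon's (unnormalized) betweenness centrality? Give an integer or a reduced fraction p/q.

5/3

Pairs whose geodesics pass through Jon — Nadia–Kofi: 1/3; Beata–Kofi: 1/2; Hiro–Kofi: 1/2; Hiro–Grace: 1/3.
All other pairs contribute 0.
Summing the contributions gives betweenness(Jon) = 5/3.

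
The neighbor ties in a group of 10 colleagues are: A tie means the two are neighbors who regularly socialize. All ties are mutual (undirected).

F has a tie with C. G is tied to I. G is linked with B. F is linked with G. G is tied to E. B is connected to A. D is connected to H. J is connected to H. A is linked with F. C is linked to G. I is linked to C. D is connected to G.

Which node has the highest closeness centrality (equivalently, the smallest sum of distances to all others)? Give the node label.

Farness (sum of distances to all others) for each node — A:24, B:19, C:18, D:17, E:21, F:18, G:13, H:23, I:20, J:31.
The smallest farness is 13, for G, so G has the highest closeness.

G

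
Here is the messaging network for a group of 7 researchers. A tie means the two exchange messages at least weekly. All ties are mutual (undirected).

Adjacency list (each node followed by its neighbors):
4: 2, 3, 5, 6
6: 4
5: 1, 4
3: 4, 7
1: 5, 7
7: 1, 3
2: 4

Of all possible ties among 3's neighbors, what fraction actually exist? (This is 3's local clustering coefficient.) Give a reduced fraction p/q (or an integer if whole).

0

3's neighbors: 4 and 7 (k = 2).
Possible neighbor pairs: C(2,2) = 1. Edges among them: none → e = 0.
Clustering(3) = 0/1.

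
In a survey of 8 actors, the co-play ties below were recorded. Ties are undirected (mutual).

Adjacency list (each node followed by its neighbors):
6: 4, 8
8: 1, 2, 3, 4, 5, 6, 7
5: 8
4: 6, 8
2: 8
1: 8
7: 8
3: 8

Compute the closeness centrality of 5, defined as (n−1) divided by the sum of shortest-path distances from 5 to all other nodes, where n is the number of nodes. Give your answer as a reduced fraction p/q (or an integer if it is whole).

7/13

Distances from 5: 1:2, 2:2, 3:2, 4:2, 6:2, 7:2, 8:1. Sum = 13.
n = 8, so closeness = 7/13.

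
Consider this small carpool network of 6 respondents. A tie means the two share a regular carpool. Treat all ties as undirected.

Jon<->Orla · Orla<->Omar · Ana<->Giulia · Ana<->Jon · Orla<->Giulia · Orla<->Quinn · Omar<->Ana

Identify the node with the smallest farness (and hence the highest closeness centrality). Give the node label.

Farness (sum of distances to all others) for each node — Ana:8, Giulia:8, Jon:8, Omar:8, Orla:6, Quinn:10.
The smallest farness is 6, for Orla, so Orla has the highest closeness.

Orla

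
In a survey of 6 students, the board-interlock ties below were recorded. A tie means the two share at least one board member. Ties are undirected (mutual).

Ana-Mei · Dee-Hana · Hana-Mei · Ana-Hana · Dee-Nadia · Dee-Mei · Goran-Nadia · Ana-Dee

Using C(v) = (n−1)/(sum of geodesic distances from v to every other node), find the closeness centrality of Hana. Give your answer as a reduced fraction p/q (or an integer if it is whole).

5/8

Distances from Hana: Ana:1, Dee:1, Goran:3, Mei:1, Nadia:2. Sum = 8.
n = 6, so closeness = 5/8.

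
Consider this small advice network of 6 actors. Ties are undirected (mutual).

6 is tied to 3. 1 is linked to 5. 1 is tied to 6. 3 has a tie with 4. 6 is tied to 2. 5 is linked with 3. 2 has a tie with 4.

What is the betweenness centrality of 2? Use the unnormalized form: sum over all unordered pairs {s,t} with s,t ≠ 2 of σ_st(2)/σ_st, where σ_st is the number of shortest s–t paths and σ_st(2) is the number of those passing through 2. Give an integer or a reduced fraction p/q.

Pairs whose geodesics pass through 2 — 4–1: 1/3; 4–6: 1/2.
All other pairs contribute 0.
Summing the contributions gives betweenness(2) = 5/6.

5/6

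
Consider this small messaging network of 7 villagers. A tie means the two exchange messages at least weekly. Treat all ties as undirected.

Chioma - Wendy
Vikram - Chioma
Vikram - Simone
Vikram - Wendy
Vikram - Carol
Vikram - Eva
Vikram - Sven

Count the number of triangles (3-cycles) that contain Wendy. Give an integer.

Wendy's neighbors: Chioma and Vikram.
Neighbor pairs that are themselves tied: Wendy–Chioma–Vikram. Each forms one triangle with Wendy, for 1 in total.

1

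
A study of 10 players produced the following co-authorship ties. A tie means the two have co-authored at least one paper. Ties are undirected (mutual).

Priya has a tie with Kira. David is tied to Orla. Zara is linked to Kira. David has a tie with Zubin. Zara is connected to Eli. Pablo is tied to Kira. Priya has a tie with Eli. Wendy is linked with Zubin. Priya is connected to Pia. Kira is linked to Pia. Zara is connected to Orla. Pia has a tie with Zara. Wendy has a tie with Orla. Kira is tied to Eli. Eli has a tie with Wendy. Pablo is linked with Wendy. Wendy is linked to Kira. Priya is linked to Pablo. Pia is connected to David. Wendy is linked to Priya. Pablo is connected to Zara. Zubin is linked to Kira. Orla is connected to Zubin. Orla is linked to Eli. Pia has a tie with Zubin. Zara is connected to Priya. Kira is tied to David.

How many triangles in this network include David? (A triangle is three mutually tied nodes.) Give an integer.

David's neighbors: Kira, Orla, Pia, and Zubin.
Neighbor pairs that are themselves tied: David–Kira–Pia; David–Kira–Zubin; David–Orla–Zubin; David–Pia–Zubin. Each forms one triangle with David, for 4 in total.

4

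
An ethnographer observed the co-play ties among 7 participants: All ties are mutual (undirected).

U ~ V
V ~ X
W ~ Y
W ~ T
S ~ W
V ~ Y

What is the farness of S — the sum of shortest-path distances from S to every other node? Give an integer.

16

Distances from S: T:2, U:4, V:3, W:1, X:4, Y:2.
Sum = 2 + 4 + 3 + 1 + 4 + 2 = 16.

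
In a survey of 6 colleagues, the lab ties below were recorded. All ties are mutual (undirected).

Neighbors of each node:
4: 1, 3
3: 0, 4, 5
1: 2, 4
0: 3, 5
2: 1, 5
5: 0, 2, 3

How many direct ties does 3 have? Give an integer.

3 is directly tied to 0, 4, and 5. That is 3 neighbors, so the degree of 3 is 3.

3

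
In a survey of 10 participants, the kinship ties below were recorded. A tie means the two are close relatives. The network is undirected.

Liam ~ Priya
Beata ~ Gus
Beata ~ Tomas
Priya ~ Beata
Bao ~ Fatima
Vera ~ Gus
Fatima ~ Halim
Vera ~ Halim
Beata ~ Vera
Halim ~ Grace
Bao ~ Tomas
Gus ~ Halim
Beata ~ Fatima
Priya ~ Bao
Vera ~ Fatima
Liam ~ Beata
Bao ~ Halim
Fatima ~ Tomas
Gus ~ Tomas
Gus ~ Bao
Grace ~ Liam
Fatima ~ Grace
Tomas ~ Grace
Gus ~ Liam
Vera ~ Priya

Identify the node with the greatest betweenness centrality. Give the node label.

Gus

Unnormalized betweenness of each node: Bao:61/30, Beata:167/60, Fatima:31/12, Grace:19/12, Gus:37/12, Halim:97/60, Liam:23/12, Priya:4/3, Tomas:29/20, Vera:97/60.
Gus has the largest value, 37/12, making it the main broker — the node through which the most shortest paths run.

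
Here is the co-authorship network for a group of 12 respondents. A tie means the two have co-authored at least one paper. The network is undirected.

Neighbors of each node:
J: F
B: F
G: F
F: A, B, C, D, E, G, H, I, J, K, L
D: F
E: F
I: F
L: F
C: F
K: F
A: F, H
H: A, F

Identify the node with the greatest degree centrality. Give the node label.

F

Degrees — A:2, B:1, C:1, D:1, E:1, F:11, G:1, H:2, I:1, J:1, K:1, L:1.
The maximum is 11, attained only by F.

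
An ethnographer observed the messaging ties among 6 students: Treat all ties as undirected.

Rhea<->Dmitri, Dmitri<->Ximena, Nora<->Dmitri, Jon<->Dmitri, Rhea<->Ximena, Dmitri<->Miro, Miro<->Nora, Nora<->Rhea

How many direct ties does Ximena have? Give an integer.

2

Ximena is directly tied to Dmitri and Rhea. That is 2 neighbors, so the degree of Ximena is 2.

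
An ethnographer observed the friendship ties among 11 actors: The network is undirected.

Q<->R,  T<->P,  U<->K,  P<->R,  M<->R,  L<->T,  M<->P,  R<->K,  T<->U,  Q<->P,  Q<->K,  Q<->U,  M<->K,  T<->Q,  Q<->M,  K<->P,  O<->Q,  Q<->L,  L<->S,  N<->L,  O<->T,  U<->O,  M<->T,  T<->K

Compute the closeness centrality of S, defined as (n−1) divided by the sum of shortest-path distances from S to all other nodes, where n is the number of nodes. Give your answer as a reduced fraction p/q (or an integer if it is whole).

Distances from S: K:3, L:1, M:3, N:2, O:3, P:3, Q:2, R:3, T:2, U:3. Sum = 25.
n = 11, so closeness = 10/25 = 2/5.

2/5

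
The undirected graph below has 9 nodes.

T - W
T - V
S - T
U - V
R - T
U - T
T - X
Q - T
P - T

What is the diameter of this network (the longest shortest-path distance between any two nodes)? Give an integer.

Eccentricity of each node (its greatest distance to any other): P:2, Q:2, R:2, S:2, T:1, U:2, V:2, W:2, X:2.
The maximum eccentricity is 2, realized for instance by the pair W–S via W – T – S. So the diameter is 2.

2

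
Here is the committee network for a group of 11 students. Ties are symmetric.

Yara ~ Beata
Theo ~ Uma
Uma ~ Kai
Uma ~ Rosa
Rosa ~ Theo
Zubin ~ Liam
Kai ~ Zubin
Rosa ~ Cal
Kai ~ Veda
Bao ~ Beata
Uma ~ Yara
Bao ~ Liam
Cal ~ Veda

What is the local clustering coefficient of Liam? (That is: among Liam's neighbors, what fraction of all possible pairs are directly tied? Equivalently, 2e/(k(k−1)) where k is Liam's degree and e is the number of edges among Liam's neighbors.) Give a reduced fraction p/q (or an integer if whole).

Liam's neighbors: Bao and Zubin (k = 2).
Possible neighbor pairs: C(2,2) = 1. Edges among them: none → e = 0.
Clustering(Liam) = 0/1.

0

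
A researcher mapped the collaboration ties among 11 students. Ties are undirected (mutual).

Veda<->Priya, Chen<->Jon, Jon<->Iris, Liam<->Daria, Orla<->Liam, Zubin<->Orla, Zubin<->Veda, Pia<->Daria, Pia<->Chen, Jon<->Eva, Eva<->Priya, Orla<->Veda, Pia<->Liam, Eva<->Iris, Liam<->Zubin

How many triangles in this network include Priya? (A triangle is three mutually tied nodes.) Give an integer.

0

Priya's neighbors are Eva and Veda, but none of them are tied to each other, so no triangle contains Priya.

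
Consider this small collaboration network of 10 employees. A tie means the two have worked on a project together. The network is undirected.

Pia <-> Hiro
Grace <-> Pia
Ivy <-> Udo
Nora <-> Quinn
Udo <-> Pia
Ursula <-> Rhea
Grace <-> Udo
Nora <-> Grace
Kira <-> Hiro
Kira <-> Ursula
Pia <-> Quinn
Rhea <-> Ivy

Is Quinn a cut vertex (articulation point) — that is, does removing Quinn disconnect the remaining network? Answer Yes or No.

No

Even without Quinn, every remaining node can still reach every other (the residual graph is connected), so Quinn is not a cut vertex.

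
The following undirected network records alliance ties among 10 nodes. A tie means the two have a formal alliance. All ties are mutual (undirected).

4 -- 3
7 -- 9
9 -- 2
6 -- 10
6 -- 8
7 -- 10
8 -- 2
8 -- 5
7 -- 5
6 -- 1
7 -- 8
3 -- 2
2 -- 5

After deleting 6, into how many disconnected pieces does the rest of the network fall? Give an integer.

2

Without 6, the remaining ties split the others into: {2, 3, 4, 5, 7, 8, 9, 10}; {1}.
That's 2 separate components.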